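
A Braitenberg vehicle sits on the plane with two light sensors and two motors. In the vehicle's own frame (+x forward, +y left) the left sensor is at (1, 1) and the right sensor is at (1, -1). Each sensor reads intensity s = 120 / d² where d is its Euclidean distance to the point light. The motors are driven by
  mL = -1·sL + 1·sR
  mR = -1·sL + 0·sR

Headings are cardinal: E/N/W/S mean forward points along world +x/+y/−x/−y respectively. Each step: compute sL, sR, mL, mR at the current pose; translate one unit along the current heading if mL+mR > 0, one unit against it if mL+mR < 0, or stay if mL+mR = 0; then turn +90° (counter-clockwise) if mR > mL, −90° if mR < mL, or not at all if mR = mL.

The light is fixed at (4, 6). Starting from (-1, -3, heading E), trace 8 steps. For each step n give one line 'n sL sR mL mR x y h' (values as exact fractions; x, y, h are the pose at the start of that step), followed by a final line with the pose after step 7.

0 3/2 30/29 -27/58 -3/2 -1 -3 E
1 24/25 120/149 -576/3725 -24/25 -2 -3 S
2 12/13 60/49 192/637 -12/13 -2 -2 W
3 24/17 24/13 96/221 -24/17 -1 -2 N
4 3/2 30/29 -27/58 -3/2 -1 -3 E
5 24/25 120/149 -576/3725 -24/25 -2 -3 S
6 12/13 60/49 192/637 -12/13 -2 -2 W
7 24/17 24/13 96/221 -24/17 -1 -2 N
final -1 -3 E

n=0: pose=(-1,-3,E); sL=3/2, sR=30/29; mL=-27/58, mR=-3/2; mL+mR=-57/29 → advance -1; mR−mL=-30/29 → turn -1·90°
n=1: pose=(-2,-3,S); sL=24/25, sR=120/149; mL=-576/3725, mR=-24/25; mL+mR=-4152/3725 → advance -1; mR−mL=-120/149 → turn -1·90°
n=2: pose=(-2,-2,W); sL=12/13, sR=60/49; mL=192/637, mR=-12/13; mL+mR=-396/637 → advance -1; mR−mL=-60/49 → turn -1·90°
n=3: pose=(-1,-2,N); sL=24/17, sR=24/13; mL=96/221, mR=-24/17; mL+mR=-216/221 → advance -1; mR−mL=-24/13 → turn -1·90°
n=4: pose=(-1,-3,E); sL=3/2, sR=30/29; mL=-27/58, mR=-3/2; mL+mR=-57/29 → advance -1; mR−mL=-30/29 → turn -1·90°
n=5: pose=(-2,-3,S); sL=24/25, sR=120/149; mL=-576/3725, mR=-24/25; mL+mR=-4152/3725 → advance -1; mR−mL=-120/149 → turn -1·90°
n=6: pose=(-2,-2,W); sL=12/13, sR=60/49; mL=192/637, mR=-12/13; mL+mR=-396/637 → advance -1; mR−mL=-60/49 → turn -1·90°
n=7: pose=(-1,-2,N); sL=24/17, sR=24/13; mL=96/221, mR=-24/17; mL+mR=-216/221 → advance -1; mR−mL=-24/13 → turn -1·90°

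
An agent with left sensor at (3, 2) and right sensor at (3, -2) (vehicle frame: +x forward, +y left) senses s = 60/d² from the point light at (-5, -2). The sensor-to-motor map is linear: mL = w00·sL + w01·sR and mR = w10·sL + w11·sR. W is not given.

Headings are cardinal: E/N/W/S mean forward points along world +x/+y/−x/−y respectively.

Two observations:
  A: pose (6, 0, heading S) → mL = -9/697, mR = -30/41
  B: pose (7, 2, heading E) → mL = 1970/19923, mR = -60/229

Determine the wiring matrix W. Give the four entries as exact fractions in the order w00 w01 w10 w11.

1 -1/2 0 -1

obs A: pose=(6,0,S) → sL=6/17, sR=30/41, mL=-9/697, mR=-30/41
obs B: pose=(7,2,E) → sL=20/87, sR=60/229, mL=1970/19923, mR=-60/229
sensor matrix S = [[6/17, 30/41], [20/87, 60/229]]; det S = -350560/4628777
solve [mL_A; mL_B] = S·[w00; w01] and [mR_A; mR_B] = S·[w10; w11]:
  w00 = 1, w01 = -1/2, w10 = 0, w11 = -1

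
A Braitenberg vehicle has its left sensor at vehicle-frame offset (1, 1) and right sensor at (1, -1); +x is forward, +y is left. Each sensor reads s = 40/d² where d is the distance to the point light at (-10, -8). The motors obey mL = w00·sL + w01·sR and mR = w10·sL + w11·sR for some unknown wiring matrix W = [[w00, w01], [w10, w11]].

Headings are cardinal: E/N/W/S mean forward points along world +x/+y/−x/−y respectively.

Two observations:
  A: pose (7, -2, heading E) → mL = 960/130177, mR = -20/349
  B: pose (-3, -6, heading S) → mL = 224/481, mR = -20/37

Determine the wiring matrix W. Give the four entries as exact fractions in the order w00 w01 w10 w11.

obs A: pose=(7,-2,E) → sL=40/373, sR=40/349, mL=960/130177, mR=-20/349
obs B: pose=(-3,-6,S) → sL=8/13, sR=40/37, mL=224/481, mR=-20/37
sensor matrix S = [[40/373, 40/349], [8/13, 40/37]]; det S = 2842880/62615137
solve [mL_A; mL_B] = S·[w00; w01] and [mR_A; mR_B] = S·[w10; w11]:
  w00 = -1, w01 = 1, w10 = 0, w11 = -1/2

-1 1 0 -1/2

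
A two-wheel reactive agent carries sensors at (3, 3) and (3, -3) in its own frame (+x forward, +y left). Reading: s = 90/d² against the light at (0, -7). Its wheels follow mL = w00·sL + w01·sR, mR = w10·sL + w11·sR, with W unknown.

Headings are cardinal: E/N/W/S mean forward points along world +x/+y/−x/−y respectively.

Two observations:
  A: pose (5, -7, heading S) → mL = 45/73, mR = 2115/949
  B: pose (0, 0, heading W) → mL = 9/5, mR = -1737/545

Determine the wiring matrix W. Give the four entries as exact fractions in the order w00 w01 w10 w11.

1/2 0 -1 1/2

obs A: pose=(5,-7,S) → sL=90/73, sR=90/13, mL=45/73, mR=2115/949
obs B: pose=(0,0,W) → sL=18/5, sR=90/109, mL=9/5, mR=-1737/545
sensor matrix S = [[90/73, 90/13], [18/5, 90/109]]; det S = -2472768/103441
solve [mL_A; mL_B] = S·[w00; w01] and [mR_A; mR_B] = S·[w10; w11]:
  w00 = 1/2, w01 = 0, w10 = -1, w11 = 1/2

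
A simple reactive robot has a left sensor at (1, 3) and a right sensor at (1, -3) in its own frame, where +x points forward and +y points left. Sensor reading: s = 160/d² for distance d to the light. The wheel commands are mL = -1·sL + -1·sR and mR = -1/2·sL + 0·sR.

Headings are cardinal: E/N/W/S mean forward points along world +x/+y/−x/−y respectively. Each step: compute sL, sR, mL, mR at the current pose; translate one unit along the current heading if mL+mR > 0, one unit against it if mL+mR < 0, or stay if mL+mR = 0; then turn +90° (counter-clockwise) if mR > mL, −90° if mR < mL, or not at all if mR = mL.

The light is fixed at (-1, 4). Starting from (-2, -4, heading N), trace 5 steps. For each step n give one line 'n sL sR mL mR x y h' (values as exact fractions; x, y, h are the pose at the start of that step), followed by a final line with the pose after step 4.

0 32/13 160/53 -3776/689 -16/13 -2 -4 N
1 40/37 4 -188/37 -20/37 -2 -5 W
2 160/109 160/109 -320/109 -80/109 -1 -5 S
3 80/13 80/61 -5920/793 -40/13 -1 -4 E
4 32/13 160/53 -3776/689 -16/13 -2 -4 N
final -2 -5 W

n=0: pose=(-2,-4,N); sL=32/13, sR=160/53; mL=-3776/689, mR=-16/13; mL+mR=-4624/689 → advance -1; mR−mL=2928/689 → turn +1·90°
n=1: pose=(-2,-5,W); sL=40/37, sR=4; mL=-188/37, mR=-20/37; mL+mR=-208/37 → advance -1; mR−mL=168/37 → turn +1·90°
n=2: pose=(-1,-5,S); sL=160/109, sR=160/109; mL=-320/109, mR=-80/109; mL+mR=-400/109 → advance -1; mR−mL=240/109 → turn +1·90°
n=3: pose=(-1,-4,E); sL=80/13, sR=80/61; mL=-5920/793, mR=-40/13; mL+mR=-8360/793 → advance -1; mR−mL=3480/793 → turn +1·90°
n=4: pose=(-2,-4,N); sL=32/13, sR=160/53; mL=-3776/689, mR=-16/13; mL+mR=-4624/689 → advance -1; mR−mL=2928/689 → turn +1·90°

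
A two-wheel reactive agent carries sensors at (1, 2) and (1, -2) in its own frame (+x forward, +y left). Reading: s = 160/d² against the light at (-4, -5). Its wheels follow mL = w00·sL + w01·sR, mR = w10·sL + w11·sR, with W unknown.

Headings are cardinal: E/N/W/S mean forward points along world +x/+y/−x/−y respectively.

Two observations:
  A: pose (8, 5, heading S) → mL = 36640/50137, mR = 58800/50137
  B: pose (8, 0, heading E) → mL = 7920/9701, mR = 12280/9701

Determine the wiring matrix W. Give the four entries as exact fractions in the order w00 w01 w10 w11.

1/2 1/2 1/2 1

obs A: pose=(8,5,S) → sL=160/277, sR=160/181, mL=36640/50137, mR=58800/50137
obs B: pose=(8,0,E) → sL=80/109, sR=80/89, mL=7920/9701, mR=12280/9701
sensor matrix S = [[160/277, 160/181], [80/109, 80/89]]; det S = -63027200/486379037
solve [mL_A; mL_B] = S·[w00; w01] and [mR_A; mR_B] = S·[w10; w11]:
  w00 = 1/2, w01 = 1/2, w10 = 1/2, w11 = 1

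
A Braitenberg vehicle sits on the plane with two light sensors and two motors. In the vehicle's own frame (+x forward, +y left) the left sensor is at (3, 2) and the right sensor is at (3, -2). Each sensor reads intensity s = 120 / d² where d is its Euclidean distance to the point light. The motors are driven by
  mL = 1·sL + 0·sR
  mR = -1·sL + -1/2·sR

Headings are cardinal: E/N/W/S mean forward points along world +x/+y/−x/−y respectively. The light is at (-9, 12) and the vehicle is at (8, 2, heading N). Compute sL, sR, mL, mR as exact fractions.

left sensor world pos  = (6, 5); dL² = 274
right sensor world pos = (10, 5); dR² = 410
sL = 120/274 = 60/137
sR = 120/410 = 12/41
mL = 1·sL + 0·sR = 60/137
mR = -1·sL + -1/2·sR = -3282/5617

60/137 12/41 60/137 -3282/5617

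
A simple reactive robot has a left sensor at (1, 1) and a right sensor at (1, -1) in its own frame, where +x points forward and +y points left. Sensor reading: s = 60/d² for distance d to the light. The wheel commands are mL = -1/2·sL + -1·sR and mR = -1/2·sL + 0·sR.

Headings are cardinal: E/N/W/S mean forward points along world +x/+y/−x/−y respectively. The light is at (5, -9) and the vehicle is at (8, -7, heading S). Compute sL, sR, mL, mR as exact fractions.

60/17 12 -234/17 -30/17

left sensor world pos  = (9, -8); dL² = 17
right sensor world pos = (7, -8); dR² = 5
sL = 60/17 = 60/17
sR = 60/5 = 12
mL = -1/2·sL + -1·sR = -234/17
mR = -1/2·sL + 0·sR = -30/17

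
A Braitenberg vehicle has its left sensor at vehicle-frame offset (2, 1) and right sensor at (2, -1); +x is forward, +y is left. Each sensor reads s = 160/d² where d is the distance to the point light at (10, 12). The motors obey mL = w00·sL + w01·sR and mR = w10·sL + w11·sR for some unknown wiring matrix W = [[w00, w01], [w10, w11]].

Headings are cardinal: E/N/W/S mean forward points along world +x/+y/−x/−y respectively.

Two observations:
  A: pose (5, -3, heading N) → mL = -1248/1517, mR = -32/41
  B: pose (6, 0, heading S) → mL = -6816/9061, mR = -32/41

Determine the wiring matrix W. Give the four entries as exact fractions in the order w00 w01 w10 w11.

obs A: pose=(5,-3,N) → sL=32/41, sR=32/37, mL=-1248/1517, mR=-32/41
obs B: pose=(6,0,S) → sL=32/41, sR=160/221, mL=-6816/9061, mR=-32/41
sensor matrix S = [[32/41, 32/37], [32/41, 160/221]]; det S = -36864/335257
solve [mL_A; mL_B] = S·[w00; w01] and [mR_A; mR_B] = S·[w10; w11]:
  w00 = -1/2, w01 = -1/2, w10 = -1, w11 = 0

-1/2 -1/2 -1 0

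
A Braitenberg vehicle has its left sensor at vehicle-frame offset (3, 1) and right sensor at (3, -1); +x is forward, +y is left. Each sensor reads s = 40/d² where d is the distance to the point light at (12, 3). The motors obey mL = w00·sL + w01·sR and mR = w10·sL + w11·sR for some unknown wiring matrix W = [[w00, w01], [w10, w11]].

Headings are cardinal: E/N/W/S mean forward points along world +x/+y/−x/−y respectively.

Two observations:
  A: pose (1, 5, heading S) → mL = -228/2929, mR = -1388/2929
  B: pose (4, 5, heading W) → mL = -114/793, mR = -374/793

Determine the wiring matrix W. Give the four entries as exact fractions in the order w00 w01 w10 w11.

1/2 -1 -1/2 -1

obs A: pose=(1,5,S) → sL=40/101, sR=8/29, mL=-228/2929, mR=-1388/2929
obs B: pose=(4,5,W) → sL=20/61, sR=4/13, mL=-114/793, mR=-374/793
sensor matrix S = [[40/101, 8/29], [20/61, 4/13]]; det S = 72960/2322697
solve [mL_A; mL_B] = S·[w00; w01] and [mR_A; mR_B] = S·[w10; w11]:
  w00 = 1/2, w01 = -1, w10 = -1/2, w11 = -1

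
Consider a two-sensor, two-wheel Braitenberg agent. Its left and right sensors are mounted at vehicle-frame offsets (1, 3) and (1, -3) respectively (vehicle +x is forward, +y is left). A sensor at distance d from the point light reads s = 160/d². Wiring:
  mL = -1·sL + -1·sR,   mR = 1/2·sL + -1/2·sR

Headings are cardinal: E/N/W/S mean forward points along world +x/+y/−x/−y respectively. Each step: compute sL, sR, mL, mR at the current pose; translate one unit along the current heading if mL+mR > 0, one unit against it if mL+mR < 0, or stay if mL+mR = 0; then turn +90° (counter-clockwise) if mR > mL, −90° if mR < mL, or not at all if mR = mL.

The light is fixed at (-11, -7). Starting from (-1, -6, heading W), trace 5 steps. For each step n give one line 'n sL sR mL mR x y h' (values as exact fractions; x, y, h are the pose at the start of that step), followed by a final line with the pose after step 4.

0 32/17 160/97 -5824/1649 192/1649 -1 -6 W
1 40/49 5/2 -325/98 -165/196 0 -6 S
2 160/169 32/29 -10048/4901 -384/4901 0 -5 E
3 80/29 80/89 -9440/2581 2400/2581 -1 -5 N
4 32/17 160/97 -5824/1649 192/1649 -1 -6 W
final 0 -6 S

n=0: pose=(-1,-6,W); sL=32/17, sR=160/97; mL=-5824/1649, mR=192/1649; mL+mR=-5632/1649 → advance -1; mR−mL=6016/1649 → turn +1·90°
n=1: pose=(0,-6,S); sL=40/49, sR=5/2; mL=-325/98, mR=-165/196; mL+mR=-815/196 → advance -1; mR−mL=485/196 → turn +1·90°
n=2: pose=(0,-5,E); sL=160/169, sR=32/29; mL=-10048/4901, mR=-384/4901; mL+mR=-10432/4901 → advance -1; mR−mL=9664/4901 → turn +1·90°
n=3: pose=(-1,-5,N); sL=80/29, sR=80/89; mL=-9440/2581, mR=2400/2581; mL+mR=-7040/2581 → advance -1; mR−mL=11840/2581 → turn +1·90°
n=4: pose=(-1,-6,W); sL=32/17, sR=160/97; mL=-5824/1649, mR=192/1649; mL+mR=-5632/1649 → advance -1; mR−mL=6016/1649 → turn +1·90°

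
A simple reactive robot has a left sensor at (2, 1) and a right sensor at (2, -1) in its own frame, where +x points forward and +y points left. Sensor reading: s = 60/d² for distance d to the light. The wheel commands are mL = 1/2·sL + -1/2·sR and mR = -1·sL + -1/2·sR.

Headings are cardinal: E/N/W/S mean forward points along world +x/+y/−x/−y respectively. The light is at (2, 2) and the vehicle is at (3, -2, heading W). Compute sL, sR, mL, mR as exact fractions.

30/13 6 -24/13 -69/13

left sensor world pos  = (1, -3); dL² = 26
right sensor world pos = (1, -1); dR² = 10
sL = 60/26 = 30/13
sR = 60/10 = 6
mL = 1/2·sL + -1/2·sR = -24/13
mR = -1·sL + -1/2·sR = -69/13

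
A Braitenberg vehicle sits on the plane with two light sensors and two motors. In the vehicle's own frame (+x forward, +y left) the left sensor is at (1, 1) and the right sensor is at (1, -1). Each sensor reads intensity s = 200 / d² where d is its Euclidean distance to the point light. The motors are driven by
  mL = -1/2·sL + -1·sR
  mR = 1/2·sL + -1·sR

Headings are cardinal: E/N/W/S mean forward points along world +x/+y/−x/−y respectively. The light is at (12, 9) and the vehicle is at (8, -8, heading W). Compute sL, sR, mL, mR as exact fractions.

left sensor world pos  = (7, -9); dL² = 349
right sensor world pos = (7, -7); dR² = 281
sL = 200/349 = 200/349
sR = 200/281 = 200/281
mL = -1/2·sL + -1·sR = -97900/98069
mR = 1/2·sL + -1·sR = -41700/98069

200/349 200/281 -97900/98069 -41700/98069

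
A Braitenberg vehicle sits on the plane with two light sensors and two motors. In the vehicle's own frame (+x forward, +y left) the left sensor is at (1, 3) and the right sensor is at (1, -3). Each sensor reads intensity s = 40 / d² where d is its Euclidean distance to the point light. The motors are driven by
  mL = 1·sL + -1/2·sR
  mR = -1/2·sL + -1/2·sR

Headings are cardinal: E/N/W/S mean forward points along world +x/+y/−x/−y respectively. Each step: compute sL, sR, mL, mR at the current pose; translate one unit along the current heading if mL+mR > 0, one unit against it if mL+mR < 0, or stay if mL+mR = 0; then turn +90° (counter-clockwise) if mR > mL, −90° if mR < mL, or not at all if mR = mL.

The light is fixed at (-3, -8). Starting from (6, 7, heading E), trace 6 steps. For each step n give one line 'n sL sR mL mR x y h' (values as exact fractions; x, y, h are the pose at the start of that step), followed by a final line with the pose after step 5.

n=0: pose=(6,7,E); sL=5/53, sR=10/61; mL=40/3233, mR=-835/6466; mL+mR=-755/6466 → advance -1; mR−mL=-15/106 → turn -1·90°
n=1: pose=(5,7,S); sL=40/317, sR=40/221; mL=2500/70057, mR=-10760/70057; mL+mR=-8260/70057 → advance -1; mR−mL=-60/317 → turn -1·90°
n=2: pose=(5,8,W); sL=20/109, sR=4/41; mL=602/4469, mR=-628/4469; mL+mR=-26/4469 → advance -1; mR−mL=-30/109 → turn -1·90°
n=3: pose=(6,8,N); sL=8/65, sR=40/433; mL=2164/28145, mR=-3032/28145; mL+mR=-868/28145 → advance -1; mR−mL=-12/65 → turn -1·90°
n=4: pose=(6,7,E); sL=5/53, sR=10/61; mL=40/3233, mR=-835/6466; mL+mR=-755/6466 → advance -1; mR−mL=-15/106 → turn -1·90°
n=5: pose=(5,7,S); sL=40/317, sR=40/221; mL=2500/70057, mR=-10760/70057; mL+mR=-8260/70057 → advance -1; mR−mL=-60/317 → turn -1·90°

0 5/53 10/61 40/3233 -835/6466 6 7 E
1 40/317 40/221 2500/70057 -10760/70057 5 7 S
2 20/109 4/41 602/4469 -628/4469 5 8 W
3 8/65 40/433 2164/28145 -3032/28145 6 8 N
4 5/53 10/61 40/3233 -835/6466 6 7 E
5 40/317 40/221 2500/70057 -10760/70057 5 7 S
final 5 8 W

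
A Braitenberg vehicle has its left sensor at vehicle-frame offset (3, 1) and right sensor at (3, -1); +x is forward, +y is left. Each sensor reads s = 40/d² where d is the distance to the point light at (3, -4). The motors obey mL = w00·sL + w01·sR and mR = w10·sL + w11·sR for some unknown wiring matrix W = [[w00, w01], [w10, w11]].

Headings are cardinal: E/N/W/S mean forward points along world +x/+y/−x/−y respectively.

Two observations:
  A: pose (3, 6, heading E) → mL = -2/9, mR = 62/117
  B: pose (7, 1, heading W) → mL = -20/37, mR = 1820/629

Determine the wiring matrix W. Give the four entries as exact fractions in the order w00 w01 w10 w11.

0 -1/2 1 1/2

obs A: pose=(3,6,E) → sL=4/13, sR=4/9, mL=-2/9, mR=62/117
obs B: pose=(7,1,W) → sL=40/17, sR=40/37, mL=-20/37, mR=1820/629
sensor matrix S = [[4/13, 4/9], [40/17, 40/37]]; det S = -52480/73593
solve [mL_A; mL_B] = S·[w00; w01] and [mR_A; mR_B] = S·[w10; w11]:
  w00 = 0, w01 = -1/2, w10 = 1, w11 = 1/2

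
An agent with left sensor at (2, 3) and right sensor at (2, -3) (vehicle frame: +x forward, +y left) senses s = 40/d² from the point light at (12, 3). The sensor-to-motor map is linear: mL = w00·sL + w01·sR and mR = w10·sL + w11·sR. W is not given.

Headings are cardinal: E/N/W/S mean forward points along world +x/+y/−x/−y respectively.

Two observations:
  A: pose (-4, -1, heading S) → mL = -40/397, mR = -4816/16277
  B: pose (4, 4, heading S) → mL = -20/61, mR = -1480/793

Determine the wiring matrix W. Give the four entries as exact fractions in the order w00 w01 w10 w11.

obs A: pose=(-4,-1,S) → sL=8/41, sR=40/397, mL=-40/397, mR=-4816/16277
obs B: pose=(4,4,S) → sL=20/13, sR=20/61, mL=-20/61, mR=-1480/793
sensor matrix S = [[8/41, 40/397], [20/13, 20/61]]; det S = -1175040/12907661
solve [mL_A; mL_B] = S·[w00; w01] and [mR_A; mR_B] = S·[w10; w11]:
  w00 = 0, w01 = -1, w10 = -1, w11 = -1

0 -1 -1 -1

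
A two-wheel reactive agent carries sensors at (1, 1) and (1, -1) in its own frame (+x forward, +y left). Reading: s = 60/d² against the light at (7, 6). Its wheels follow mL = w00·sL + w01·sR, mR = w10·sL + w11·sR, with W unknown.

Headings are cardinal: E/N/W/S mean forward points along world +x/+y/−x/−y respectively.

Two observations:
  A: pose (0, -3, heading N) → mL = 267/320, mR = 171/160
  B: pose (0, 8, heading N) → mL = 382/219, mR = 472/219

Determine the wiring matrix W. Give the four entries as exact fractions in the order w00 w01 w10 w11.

1/2 1 1 1

obs A: pose=(0,-3,N) → sL=15/32, sR=3/5, mL=267/320, mR=171/160
obs B: pose=(0,8,N) → sL=60/73, sR=4/3, mL=382/219, mR=472/219
sensor matrix S = [[15/32, 3/5], [60/73, 4/3]]; det S = 77/584
solve [mL_A; mL_B] = S·[w00; w01] and [mR_A; mR_B] = S·[w10; w11]:
  w00 = 1/2, w01 = 1, w10 = 1, w11 = 1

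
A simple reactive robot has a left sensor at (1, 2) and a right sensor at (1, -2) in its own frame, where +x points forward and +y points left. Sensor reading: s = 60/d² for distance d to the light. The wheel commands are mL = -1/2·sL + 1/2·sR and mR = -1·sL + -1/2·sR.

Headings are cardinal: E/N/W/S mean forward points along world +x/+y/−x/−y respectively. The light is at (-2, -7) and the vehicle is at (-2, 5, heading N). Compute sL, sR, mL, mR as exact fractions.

left sensor world pos  = (-4, 6); dL² = 173
right sensor world pos = (0, 6); dR² = 173
sL = 60/173 = 60/173
sR = 60/173 = 60/173
mL = -1/2·sL + 1/2·sR = 0
mR = -1·sL + -1/2·sR = -90/173

60/173 60/173 0 -90/173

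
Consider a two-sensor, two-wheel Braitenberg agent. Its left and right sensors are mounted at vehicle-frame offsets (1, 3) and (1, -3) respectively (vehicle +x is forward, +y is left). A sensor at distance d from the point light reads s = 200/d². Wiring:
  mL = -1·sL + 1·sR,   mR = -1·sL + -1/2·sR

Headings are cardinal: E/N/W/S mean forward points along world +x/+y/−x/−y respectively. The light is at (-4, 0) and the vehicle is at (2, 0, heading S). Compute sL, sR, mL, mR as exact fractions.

100/41 20 720/41 -510/41

left sensor world pos  = (5, -1); dL² = 82
right sensor world pos = (-1, -1); dR² = 10
sL = 200/82 = 100/41
sR = 200/10 = 20
mL = -1·sL + 1·sR = 720/41
mR = -1·sL + -1/2·sR = -510/41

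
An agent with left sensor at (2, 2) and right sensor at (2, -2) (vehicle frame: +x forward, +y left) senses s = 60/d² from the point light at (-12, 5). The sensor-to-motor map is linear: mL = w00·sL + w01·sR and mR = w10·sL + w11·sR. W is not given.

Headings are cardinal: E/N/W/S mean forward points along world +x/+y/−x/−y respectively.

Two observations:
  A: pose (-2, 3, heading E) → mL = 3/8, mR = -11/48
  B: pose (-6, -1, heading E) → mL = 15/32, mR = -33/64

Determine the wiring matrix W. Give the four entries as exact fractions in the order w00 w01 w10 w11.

0 1 -1 1/2

obs A: pose=(-2,3,E) → sL=5/12, sR=3/8, mL=3/8, mR=-11/48
obs B: pose=(-6,-1,E) → sL=3/4, sR=15/32, mL=15/32, mR=-33/64
sensor matrix S = [[5/12, 3/8], [3/4, 15/32]]; det S = -11/128
solve [mL_A; mL_B] = S·[w00; w01] and [mR_A; mR_B] = S·[w10; w11]:
  w00 = 0, w01 = 1, w10 = -1, w11 = 1/2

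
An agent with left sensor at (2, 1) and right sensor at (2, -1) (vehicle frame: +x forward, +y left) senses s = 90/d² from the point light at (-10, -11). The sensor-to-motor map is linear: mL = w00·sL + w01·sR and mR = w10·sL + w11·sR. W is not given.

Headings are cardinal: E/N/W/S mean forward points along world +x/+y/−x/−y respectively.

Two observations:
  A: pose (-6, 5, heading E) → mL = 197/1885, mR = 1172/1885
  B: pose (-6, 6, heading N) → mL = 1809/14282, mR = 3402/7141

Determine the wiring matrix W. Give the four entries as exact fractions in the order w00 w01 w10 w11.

obs A: pose=(-6,5,E) → sL=18/65, sR=10/29, mL=197/1885, mR=1172/1885
obs B: pose=(-6,6,N) → sL=9/37, sR=45/193, mL=1809/14282, mR=3402/7141
sensor matrix S = [[18/65, 10/29], [9/37, 45/193]]; det S = -51984/2692157
solve [mL_A; mL_B] = S·[w00; w01] and [mR_A; mR_B] = S·[w10; w11]:
  w00 = 1, w01 = -1/2, w10 = 1, w11 = 1

1 -1/2 1 1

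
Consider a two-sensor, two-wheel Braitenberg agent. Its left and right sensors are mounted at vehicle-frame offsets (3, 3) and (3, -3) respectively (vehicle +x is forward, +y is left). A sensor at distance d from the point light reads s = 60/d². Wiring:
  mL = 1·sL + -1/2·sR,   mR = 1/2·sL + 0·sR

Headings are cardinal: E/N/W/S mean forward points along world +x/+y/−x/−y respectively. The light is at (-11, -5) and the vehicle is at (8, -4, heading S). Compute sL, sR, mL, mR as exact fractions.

15/122 3/13 6/793 15/244

left sensor world pos  = (11, -7); dL² = 488
right sensor world pos = (5, -7); dR² = 260
sL = 60/488 = 15/122
sR = 60/260 = 3/13
mL = 1·sL + -1/2·sR = 6/793
mR = 1/2·sL + 0·sR = 15/244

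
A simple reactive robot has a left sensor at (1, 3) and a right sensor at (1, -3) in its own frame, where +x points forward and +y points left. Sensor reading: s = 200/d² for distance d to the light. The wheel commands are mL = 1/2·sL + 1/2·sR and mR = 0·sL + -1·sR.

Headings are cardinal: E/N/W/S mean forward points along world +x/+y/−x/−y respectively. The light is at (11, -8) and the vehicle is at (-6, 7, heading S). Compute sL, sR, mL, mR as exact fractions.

25/49 50/149 6175/14602 -50/149

left sensor world pos  = (-3, 6); dL² = 392
right sensor world pos = (-9, 6); dR² = 596
sL = 200/392 = 25/49
sR = 200/596 = 50/149
mL = 1/2·sL + 1/2·sR = 6175/14602
mR = 0·sL + -1·sR = -50/149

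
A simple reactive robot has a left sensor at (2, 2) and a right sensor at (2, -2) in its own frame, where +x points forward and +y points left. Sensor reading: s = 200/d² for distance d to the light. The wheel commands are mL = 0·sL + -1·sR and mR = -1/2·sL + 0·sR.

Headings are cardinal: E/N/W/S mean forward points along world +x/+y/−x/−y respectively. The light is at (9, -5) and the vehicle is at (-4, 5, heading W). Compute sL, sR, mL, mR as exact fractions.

200/289 200/369 -200/369 -100/289

left sensor world pos  = (-6, 3); dL² = 289
right sensor world pos = (-6, 7); dR² = 369
sL = 200/289 = 200/289
sR = 200/369 = 200/369
mL = 0·sL + -1·sR = -200/369
mR = -1/2·sL + 0·sR = -100/289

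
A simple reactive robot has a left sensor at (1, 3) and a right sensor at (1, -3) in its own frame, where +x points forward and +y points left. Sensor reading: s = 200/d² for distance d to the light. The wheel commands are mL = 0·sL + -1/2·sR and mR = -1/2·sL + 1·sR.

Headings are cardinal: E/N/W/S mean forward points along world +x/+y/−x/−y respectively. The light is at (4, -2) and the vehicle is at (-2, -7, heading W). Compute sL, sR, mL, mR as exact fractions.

left sensor world pos  = (-3, -10); dL² = 113
right sensor world pos = (-3, -4); dR² = 53
sL = 200/113 = 200/113
sR = 200/53 = 200/53
mL = 0·sL + -1/2·sR = -100/53
mR = -1/2·sL + 1·sR = 17300/5989

200/113 200/53 -100/53 17300/5989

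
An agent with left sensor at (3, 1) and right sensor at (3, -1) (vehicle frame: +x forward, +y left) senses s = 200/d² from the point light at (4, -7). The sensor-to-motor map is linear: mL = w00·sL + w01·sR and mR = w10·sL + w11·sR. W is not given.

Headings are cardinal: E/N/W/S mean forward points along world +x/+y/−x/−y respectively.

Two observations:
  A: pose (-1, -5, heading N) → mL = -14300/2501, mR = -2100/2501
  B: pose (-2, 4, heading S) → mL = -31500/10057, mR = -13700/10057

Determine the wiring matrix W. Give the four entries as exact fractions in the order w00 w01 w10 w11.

obs A: pose=(-1,-5,N) → sL=200/61, sR=200/41, mL=-14300/2501, mR=-2100/2501
obs B: pose=(-2,4,S) → sL=200/89, sR=200/113, mL=-31500/10057, mR=-13700/10057
sensor matrix S = [[200/61, 200/41], [200/89, 200/113]]; det S = -129760000/25152557
solve [mL_A; mL_B] = S·[w00; w01] and [mR_A; mR_B] = S·[w10; w11]:
  w00 = -1, w01 = -1/2, w10 = -1, w11 = 1/2

-1 -1/2 -1 1/2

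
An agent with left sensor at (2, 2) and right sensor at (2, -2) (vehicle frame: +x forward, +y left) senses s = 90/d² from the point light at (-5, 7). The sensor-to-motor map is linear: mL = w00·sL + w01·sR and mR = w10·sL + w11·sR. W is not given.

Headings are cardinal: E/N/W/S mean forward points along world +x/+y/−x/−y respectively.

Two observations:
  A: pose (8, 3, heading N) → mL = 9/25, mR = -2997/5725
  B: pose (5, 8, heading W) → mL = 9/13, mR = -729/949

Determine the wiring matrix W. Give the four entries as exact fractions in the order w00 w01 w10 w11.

1/2 0 -1 1/2

obs A: pose=(8,3,N) → sL=18/25, sR=90/229, mL=9/25, mR=-2997/5725
obs B: pose=(5,8,W) → sL=18/13, sR=90/73, mL=9/13, mR=-729/949
sensor matrix S = [[18/25, 90/229], [18/13, 90/73]]; det S = 373248/1086605
solve [mL_A; mL_B] = S·[w00; w01] and [mR_A; mR_B] = S·[w10; w11]:
  w00 = 1/2, w01 = 0, w10 = -1, w11 = 1/2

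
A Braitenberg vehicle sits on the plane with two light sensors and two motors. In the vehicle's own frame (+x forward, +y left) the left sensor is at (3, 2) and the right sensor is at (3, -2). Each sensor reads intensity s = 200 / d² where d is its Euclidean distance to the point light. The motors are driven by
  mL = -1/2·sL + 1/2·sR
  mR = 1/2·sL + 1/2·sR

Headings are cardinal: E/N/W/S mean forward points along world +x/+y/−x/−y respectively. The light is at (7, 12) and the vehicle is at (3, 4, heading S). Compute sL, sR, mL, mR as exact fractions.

8/5 200/157 -128/785 1128/785

left sensor world pos  = (5, 1); dL² = 125
right sensor world pos = (1, 1); dR² = 157
sL = 200/125 = 8/5
sR = 200/157 = 200/157
mL = -1/2·sL + 1/2·sR = -128/785
mR = 1/2·sL + 1/2·sR = 1128/785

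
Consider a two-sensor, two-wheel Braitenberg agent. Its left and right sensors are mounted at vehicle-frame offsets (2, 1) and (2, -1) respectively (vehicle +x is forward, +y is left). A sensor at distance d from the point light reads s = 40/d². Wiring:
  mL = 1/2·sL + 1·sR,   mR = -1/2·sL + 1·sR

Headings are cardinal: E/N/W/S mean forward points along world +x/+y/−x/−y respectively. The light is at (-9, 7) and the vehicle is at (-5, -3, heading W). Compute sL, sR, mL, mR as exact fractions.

8/25 8/17 268/425 132/425

left sensor world pos  = (-7, -4); dL² = 125
right sensor world pos = (-7, -2); dR² = 85
sL = 40/125 = 8/25
sR = 40/85 = 8/17
mL = 1/2·sL + 1·sR = 268/425
mR = -1/2·sL + 1·sR = 132/425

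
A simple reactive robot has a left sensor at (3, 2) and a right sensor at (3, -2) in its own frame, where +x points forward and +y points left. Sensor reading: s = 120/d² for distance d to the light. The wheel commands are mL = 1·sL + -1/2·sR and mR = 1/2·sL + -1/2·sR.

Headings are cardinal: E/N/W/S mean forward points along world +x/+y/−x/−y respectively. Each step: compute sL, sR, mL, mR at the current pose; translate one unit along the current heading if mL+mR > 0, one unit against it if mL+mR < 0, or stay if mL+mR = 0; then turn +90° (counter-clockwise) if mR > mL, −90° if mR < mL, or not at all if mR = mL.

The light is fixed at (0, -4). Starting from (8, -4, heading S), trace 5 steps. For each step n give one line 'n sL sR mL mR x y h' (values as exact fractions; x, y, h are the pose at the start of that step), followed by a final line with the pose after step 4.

0 120/109 8/3 -76/327 -256/327 8 -4 S
1 60/13 60/17 630/221 120/221 8 -3 W
2 120/41 120/97 9180/3977 3360/3977 7 -3 N
3 30/29 6/5 63/145 -12/145 7 -2 E
4 120/101 120/37 -1620/3737 -3840/3737 8 -2 S
final 8 -1 W

n=0: pose=(8,-4,S); sL=120/109, sR=8/3; mL=-76/327, mR=-256/327; mL+mR=-332/327 → advance -1; mR−mL=-60/109 → turn -1·90°
n=1: pose=(8,-3,W); sL=60/13, sR=60/17; mL=630/221, mR=120/221; mL+mR=750/221 → advance +1; mR−mL=-30/13 → turn -1·90°
n=2: pose=(7,-3,N); sL=120/41, sR=120/97; mL=9180/3977, mR=3360/3977; mL+mR=12540/3977 → advance +1; mR−mL=-60/41 → turn -1·90°
n=3: pose=(7,-2,E); sL=30/29, sR=6/5; mL=63/145, mR=-12/145; mL+mR=51/145 → advance +1; mR−mL=-15/29 → turn -1·90°
n=4: pose=(8,-2,S); sL=120/101, sR=120/37; mL=-1620/3737, mR=-3840/3737; mL+mR=-5460/3737 → advance -1; mR−mL=-60/101 → turn -1·90°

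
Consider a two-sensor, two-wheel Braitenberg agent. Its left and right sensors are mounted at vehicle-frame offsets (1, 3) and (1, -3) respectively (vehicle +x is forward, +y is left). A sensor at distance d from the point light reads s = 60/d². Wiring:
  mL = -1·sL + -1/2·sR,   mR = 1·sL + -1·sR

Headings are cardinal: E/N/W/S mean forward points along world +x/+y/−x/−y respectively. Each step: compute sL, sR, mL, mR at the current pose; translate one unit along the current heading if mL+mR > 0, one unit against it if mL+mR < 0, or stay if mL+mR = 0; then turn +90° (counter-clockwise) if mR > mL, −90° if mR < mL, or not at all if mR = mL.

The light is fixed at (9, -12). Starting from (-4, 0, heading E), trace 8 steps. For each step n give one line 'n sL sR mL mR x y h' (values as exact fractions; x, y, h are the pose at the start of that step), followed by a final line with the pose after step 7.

n=0: pose=(-4,0,E); sL=20/123, sR=4/15; mL=-182/615, mR=-64/615; mL+mR=-2/5 → advance -1; mR−mL=118/615 → turn +1·90°
n=1: pose=(-5,0,N); sL=30/229, sR=6/29; mL=-1557/6641, mR=-504/6641; mL+mR=-9/29 → advance -1; mR−mL=1053/6641 → turn +1·90°
n=2: pose=(-5,-1,W); sL=60/289, sR=60/421; mL=-33930/121669, mR=7920/121669; mL+mR=-90/421 → advance -1; mR−mL=41850/121669 → turn +1·90°
n=3: pose=(-4,-1,S); sL=3/10, sR=15/89; mL=-171/445, mR=117/890; mL+mR=-45/178 → advance -1; mR−mL=459/890 → turn +1·90°
n=4: pose=(-4,0,E); sL=20/123, sR=4/15; mL=-182/615, mR=-64/615; mL+mR=-2/5 → advance -1; mR−mL=118/615 → turn +1·90°
n=5: pose=(-5,0,N); sL=30/229, sR=6/29; mL=-1557/6641, mR=-504/6641; mL+mR=-9/29 → advance -1; mR−mL=1053/6641 → turn +1·90°
n=6: pose=(-5,-1,W); sL=60/289, sR=60/421; mL=-33930/121669, mR=7920/121669; mL+mR=-90/421 → advance -1; mR−mL=41850/121669 → turn +1·90°
n=7: pose=(-4,-1,S); sL=3/10, sR=15/89; mL=-171/445, mR=117/890; mL+mR=-45/178 → advance -1; mR−mL=459/890 → turn +1·90°

0 20/123 4/15 -182/615 -64/615 -4 0 E
1 30/229 6/29 -1557/6641 -504/6641 -5 0 N
2 60/289 60/421 -33930/121669 7920/121669 -5 -1 W
3 3/10 15/89 -171/445 117/890 -4 -1 S
4 20/123 4/15 -182/615 -64/615 -4 0 E
5 30/229 6/29 -1557/6641 -504/6641 -5 0 N
6 60/289 60/421 -33930/121669 7920/121669 -5 -1 W
7 3/10 15/89 -171/445 117/890 -4 -1 S
final -4 0 E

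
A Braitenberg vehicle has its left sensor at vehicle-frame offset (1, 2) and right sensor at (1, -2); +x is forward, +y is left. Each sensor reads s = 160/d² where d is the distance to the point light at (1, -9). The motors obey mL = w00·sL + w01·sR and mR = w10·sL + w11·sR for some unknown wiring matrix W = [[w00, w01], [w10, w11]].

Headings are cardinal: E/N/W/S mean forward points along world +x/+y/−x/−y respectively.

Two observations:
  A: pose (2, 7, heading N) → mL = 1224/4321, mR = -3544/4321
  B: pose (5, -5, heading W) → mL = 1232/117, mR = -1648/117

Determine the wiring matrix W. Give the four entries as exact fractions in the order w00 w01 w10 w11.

obs A: pose=(2,7,N) → sL=16/29, sR=80/149, mL=1224/4321, mR=-3544/4321
obs B: pose=(5,-5,W) → sL=160/13, sR=32/9, mL=1232/117, mR=-1648/117
sensor matrix S = [[16/29, 80/149], [160/13, 32/9]]; det S = -2349056/505557
solve [mL_A; mL_B] = S·[w00; w01] and [mR_A; mR_B] = S·[w10; w11]:
  w00 = 1, w01 = -1/2, w10 = -1, w11 = -1/2

1 -1/2 -1 -1/2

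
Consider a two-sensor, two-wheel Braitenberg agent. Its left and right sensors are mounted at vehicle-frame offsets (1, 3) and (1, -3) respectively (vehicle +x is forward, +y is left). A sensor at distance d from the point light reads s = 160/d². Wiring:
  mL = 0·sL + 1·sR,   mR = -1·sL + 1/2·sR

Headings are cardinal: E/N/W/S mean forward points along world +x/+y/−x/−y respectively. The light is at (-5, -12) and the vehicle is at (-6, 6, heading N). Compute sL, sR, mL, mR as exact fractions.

left sensor world pos  = (-9, 7); dL² = 377
right sensor world pos = (-3, 7); dR² = 365
sL = 160/377 = 160/377
sR = 160/365 = 32/73
mL = 0·sL + 1·sR = 32/73
mR = -1·sL + 1/2·sR = -5648/27521

160/377 32/73 32/73 -5648/27521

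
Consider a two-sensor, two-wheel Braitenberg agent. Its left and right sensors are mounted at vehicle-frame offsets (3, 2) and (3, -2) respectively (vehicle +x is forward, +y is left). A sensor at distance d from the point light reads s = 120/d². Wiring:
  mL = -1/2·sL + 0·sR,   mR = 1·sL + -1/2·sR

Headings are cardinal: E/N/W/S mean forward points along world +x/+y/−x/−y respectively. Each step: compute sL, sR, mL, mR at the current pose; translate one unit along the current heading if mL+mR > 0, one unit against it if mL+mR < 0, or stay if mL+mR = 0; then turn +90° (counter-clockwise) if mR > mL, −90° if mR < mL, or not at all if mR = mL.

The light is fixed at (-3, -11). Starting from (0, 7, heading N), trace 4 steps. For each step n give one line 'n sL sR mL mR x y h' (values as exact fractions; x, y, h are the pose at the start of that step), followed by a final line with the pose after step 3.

0 60/221 60/233 -30/221 7350/51493 0 7 N
1 120/289 40/147 -60/289 11860/42483 0 8 W
2 15/34 15/32 -15/68 225/1088 -1 8 S
3 120/509 120/349 -60/509 11340/177641 -1 9 E
final -2 9 N

n=0: pose=(0,7,N); sL=60/221, sR=60/233; mL=-30/221, mR=7350/51493; mL+mR=360/51493 → advance +1; mR−mL=14340/51493 → turn +1·90°
n=1: pose=(0,8,W); sL=120/289, sR=40/147; mL=-60/289, mR=11860/42483; mL+mR=3040/42483 → advance +1; mR−mL=20680/42483 → turn +1·90°
n=2: pose=(-1,8,S); sL=15/34, sR=15/32; mL=-15/68, mR=225/1088; mL+mR=-15/1088 → advance -1; mR−mL=465/1088 → turn +1·90°
n=3: pose=(-1,9,E); sL=120/509, sR=120/349; mL=-60/509, mR=11340/177641; mL+mR=-9600/177641 → advance -1; mR−mL=32280/177641 → turn +1·90°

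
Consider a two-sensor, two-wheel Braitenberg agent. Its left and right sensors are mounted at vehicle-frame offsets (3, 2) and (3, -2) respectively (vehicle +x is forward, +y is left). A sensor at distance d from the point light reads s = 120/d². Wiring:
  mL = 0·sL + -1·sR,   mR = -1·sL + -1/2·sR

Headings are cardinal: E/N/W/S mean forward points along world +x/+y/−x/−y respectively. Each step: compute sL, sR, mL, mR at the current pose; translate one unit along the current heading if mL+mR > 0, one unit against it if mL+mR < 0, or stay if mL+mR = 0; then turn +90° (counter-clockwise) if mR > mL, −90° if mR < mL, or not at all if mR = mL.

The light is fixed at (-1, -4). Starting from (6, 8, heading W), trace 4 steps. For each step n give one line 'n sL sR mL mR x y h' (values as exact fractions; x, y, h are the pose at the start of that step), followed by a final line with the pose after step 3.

n=0: pose=(6,8,W); sL=30/29, sR=30/53; mL=-30/53, mR=-2025/1537; mL+mR=-2895/1537 → advance -1; mR−mL=-1155/1537 → turn -1·90°
n=1: pose=(7,8,N); sL=40/87, sR=24/65; mL=-24/65, mR=-3644/5655; mL+mR=-5732/5655 → advance -1; mR−mL=-1556/5655 → turn -1·90°
n=2: pose=(7,7,E); sL=12/29, sR=60/101; mL=-60/101, mR=-2082/2929; mL+mR=-3822/2929 → advance -1; mR−mL=-342/2929 → turn -1·90°
n=3: pose=(6,7,S); sL=24/29, sR=120/89; mL=-120/89, mR=-3876/2581; mL+mR=-7356/2581 → advance -1; mR−mL=-396/2581 → turn -1·90°

0 30/29 30/53 -30/53 -2025/1537 6 8 W
1 40/87 24/65 -24/65 -3644/5655 7 8 N
2 12/29 60/101 -60/101 -2082/2929 7 7 E
3 24/29 120/89 -120/89 -3876/2581 6 7 S
final 6 8 W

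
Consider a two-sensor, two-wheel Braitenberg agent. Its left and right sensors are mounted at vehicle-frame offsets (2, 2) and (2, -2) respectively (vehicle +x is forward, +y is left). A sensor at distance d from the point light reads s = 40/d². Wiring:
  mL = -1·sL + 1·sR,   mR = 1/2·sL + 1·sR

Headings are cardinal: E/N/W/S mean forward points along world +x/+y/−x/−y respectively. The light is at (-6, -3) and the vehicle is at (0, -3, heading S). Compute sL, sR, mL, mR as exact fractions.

10/17 2 24/17 39/17

left sensor world pos  = (2, -5); dL² = 68
right sensor world pos = (-2, -5); dR² = 20
sL = 40/68 = 10/17
sR = 40/20 = 2
mL = -1·sL + 1·sR = 24/17
mR = 1/2·sL + 1·sR = 39/17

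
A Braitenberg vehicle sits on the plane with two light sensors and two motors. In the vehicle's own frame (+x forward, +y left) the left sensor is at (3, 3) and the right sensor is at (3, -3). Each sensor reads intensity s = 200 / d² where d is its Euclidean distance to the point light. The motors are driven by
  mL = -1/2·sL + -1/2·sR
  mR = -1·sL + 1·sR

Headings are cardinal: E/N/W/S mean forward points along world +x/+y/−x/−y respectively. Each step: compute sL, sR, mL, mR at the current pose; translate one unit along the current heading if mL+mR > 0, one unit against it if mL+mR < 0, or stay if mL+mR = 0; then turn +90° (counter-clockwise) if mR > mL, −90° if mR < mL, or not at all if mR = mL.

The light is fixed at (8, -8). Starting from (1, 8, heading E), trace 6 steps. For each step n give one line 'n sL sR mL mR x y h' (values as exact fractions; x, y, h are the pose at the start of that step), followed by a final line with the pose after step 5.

n=0: pose=(1,8,E); sL=200/377, sR=40/37; mL=-11240/13949, mR=7680/13949; mL+mR=-3560/13949 → advance -1; mR−mL=18920/13949 → turn +1·90°
n=1: pose=(0,8,N); sL=100/241, sR=100/193; mL=-21700/46513, mR=4800/46513; mL+mR=-16900/46513 → advance -1; mR−mL=26500/46513 → turn +1·90°
n=2: pose=(0,7,W); sL=40/53, sR=40/89; mL=-2840/4717, mR=-1440/4717; mL+mR=-4280/4717 → advance -1; mR−mL=1400/4717 → turn +1·90°
n=3: pose=(1,7,S); sL=5/4, sR=50/61; mL=-505/488, mR=-105/244; mL+mR=-715/488 → advance -1; mR−mL=295/488 → turn +1·90°
n=4: pose=(1,8,E); sL=200/377, sR=40/37; mL=-11240/13949, mR=7680/13949; mL+mR=-3560/13949 → advance -1; mR−mL=18920/13949 → turn +1·90°
n=5: pose=(0,8,N); sL=100/241, sR=100/193; mL=-21700/46513, mR=4800/46513; mL+mR=-16900/46513 → advance -1; mR−mL=26500/46513 → turn +1·90°

0 200/377 40/37 -11240/13949 7680/13949 1 8 E
1 100/241 100/193 -21700/46513 4800/46513 0 8 N
2 40/53 40/89 -2840/4717 -1440/4717 0 7 W
3 5/4 50/61 -505/488 -105/244 1 7 S
4 200/377 40/37 -11240/13949 7680/13949 1 8 E
5 100/241 100/193 -21700/46513 4800/46513 0 8 N
final 0 7 W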